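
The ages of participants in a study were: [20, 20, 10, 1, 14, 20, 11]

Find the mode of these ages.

20

Step 1: Count the frequency of each value:
  1: appears 1 time(s)
  10: appears 1 time(s)
  11: appears 1 time(s)
  14: appears 1 time(s)
  20: appears 3 time(s)
Step 2: The value 20 appears most frequently (3 times).
Step 3: Mode = 20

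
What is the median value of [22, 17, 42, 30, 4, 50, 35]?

30

Step 1: Sort the data in ascending order: [4, 17, 22, 30, 35, 42, 50]
Step 2: The number of values is n = 7.
Step 3: Since n is odd, the median is the middle value at position 4: 30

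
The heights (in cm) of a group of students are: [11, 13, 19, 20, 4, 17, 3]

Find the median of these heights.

13

Step 1: Sort the data in ascending order: [3, 4, 11, 13, 17, 19, 20]
Step 2: The number of values is n = 7.
Step 3: Since n is odd, the median is the middle value at position 4: 13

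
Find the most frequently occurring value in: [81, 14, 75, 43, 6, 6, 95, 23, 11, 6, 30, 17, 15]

6

Step 1: Count the frequency of each value:
  6: appears 3 time(s)
  11: appears 1 time(s)
  14: appears 1 time(s)
  15: appears 1 time(s)
  17: appears 1 time(s)
  23: appears 1 time(s)
  30: appears 1 time(s)
  43: appears 1 time(s)
  75: appears 1 time(s)
  81: appears 1 time(s)
  95: appears 1 time(s)
Step 2: The value 6 appears most frequently (3 times).
Step 3: Mode = 6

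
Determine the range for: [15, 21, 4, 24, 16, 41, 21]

37

Step 1: Identify the maximum value: max = 41
Step 2: Identify the minimum value: min = 4
Step 3: Range = max - min = 41 - 4 = 37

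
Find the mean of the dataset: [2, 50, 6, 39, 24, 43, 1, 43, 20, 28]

25.6

Step 1: Sum all values: 2 + 50 + 6 + 39 + 24 + 43 + 1 + 43 + 20 + 28 = 256
Step 2: Count the number of values: n = 10
Step 3: Mean = sum / n = 256 / 10 = 25.6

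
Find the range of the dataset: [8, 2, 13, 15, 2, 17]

15

Step 1: Identify the maximum value: max = 17
Step 2: Identify the minimum value: min = 2
Step 3: Range = max - min = 17 - 2 = 15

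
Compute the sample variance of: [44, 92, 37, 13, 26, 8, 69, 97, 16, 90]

1221.9556

Step 1: Compute the mean: (44 + 92 + 37 + 13 + 26 + 8 + 69 + 97 + 16 + 90) / 10 = 49.2
Step 2: Compute squared deviations from the mean:
  (44 - 49.2)^2 = 27.04
  (92 - 49.2)^2 = 1831.84
  (37 - 49.2)^2 = 148.84
  (13 - 49.2)^2 = 1310.44
  (26 - 49.2)^2 = 538.24
  (8 - 49.2)^2 = 1697.44
  (69 - 49.2)^2 = 392.04
  (97 - 49.2)^2 = 2284.84
  (16 - 49.2)^2 = 1102.24
  (90 - 49.2)^2 = 1664.64
Step 3: Sum of squared deviations = 10997.6
Step 4: Sample variance = 10997.6 / 9 = 1221.9556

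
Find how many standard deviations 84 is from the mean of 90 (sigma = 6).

-1

Step 1: Recall the z-score formula: z = (x - mu) / sigma
Step 2: Substitute values: z = (84 - 90) / 6
Step 3: z = -6 / 6 = -1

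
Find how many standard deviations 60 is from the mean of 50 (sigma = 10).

1

Step 1: Recall the z-score formula: z = (x - mu) / sigma
Step 2: Substitute values: z = (60 - 50) / 10
Step 3: z = 10 / 10 = 1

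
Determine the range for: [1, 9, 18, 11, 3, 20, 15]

19

Step 1: Identify the maximum value: max = 20
Step 2: Identify the minimum value: min = 1
Step 3: Range = max - min = 20 - 1 = 19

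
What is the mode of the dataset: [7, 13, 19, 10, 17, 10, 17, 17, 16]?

17

Step 1: Count the frequency of each value:
  7: appears 1 time(s)
  10: appears 2 time(s)
  13: appears 1 time(s)
  16: appears 1 time(s)
  17: appears 3 time(s)
  19: appears 1 time(s)
Step 2: The value 17 appears most frequently (3 times).
Step 3: Mode = 17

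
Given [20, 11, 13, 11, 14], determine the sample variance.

13.7

Step 1: Compute the mean: (20 + 11 + 13 + 11 + 14) / 5 = 13.8
Step 2: Compute squared deviations from the mean:
  (20 - 13.8)^2 = 38.44
  (11 - 13.8)^2 = 7.84
  (13 - 13.8)^2 = 0.64
  (11 - 13.8)^2 = 7.84
  (14 - 13.8)^2 = 0.04
Step 3: Sum of squared deviations = 54.8
Step 4: Sample variance = 54.8 / 4 = 13.7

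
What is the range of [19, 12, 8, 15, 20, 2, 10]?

18

Step 1: Identify the maximum value: max = 20
Step 2: Identify the minimum value: min = 2
Step 3: Range = max - min = 20 - 2 = 18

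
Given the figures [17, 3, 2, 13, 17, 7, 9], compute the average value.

9.7143

Step 1: Sum all values: 17 + 3 + 2 + 13 + 17 + 7 + 9 = 68
Step 2: Count the number of values: n = 7
Step 3: Mean = sum / n = 68 / 7 = 9.7143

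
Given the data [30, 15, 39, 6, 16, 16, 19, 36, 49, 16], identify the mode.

16

Step 1: Count the frequency of each value:
  6: appears 1 time(s)
  15: appears 1 time(s)
  16: appears 3 time(s)
  19: appears 1 time(s)
  30: appears 1 time(s)
  36: appears 1 time(s)
  39: appears 1 time(s)
  49: appears 1 time(s)
Step 2: The value 16 appears most frequently (3 times).
Step 3: Mode = 16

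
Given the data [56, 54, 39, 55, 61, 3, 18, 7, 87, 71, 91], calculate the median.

55

Step 1: Sort the data in ascending order: [3, 7, 18, 39, 54, 55, 56, 61, 71, 87, 91]
Step 2: The number of values is n = 11.
Step 3: Since n is odd, the median is the middle value at position 6: 55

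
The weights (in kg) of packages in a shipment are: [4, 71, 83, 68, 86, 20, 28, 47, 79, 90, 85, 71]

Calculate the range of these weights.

86

Step 1: Identify the maximum value: max = 90
Step 2: Identify the minimum value: min = 4
Step 3: Range = max - min = 90 - 4 = 86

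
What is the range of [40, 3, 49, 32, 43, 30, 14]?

46

Step 1: Identify the maximum value: max = 49
Step 2: Identify the minimum value: min = 3
Step 3: Range = max - min = 49 - 3 = 46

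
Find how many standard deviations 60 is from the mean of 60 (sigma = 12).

0

Step 1: Recall the z-score formula: z = (x - mu) / sigma
Step 2: Substitute values: z = (60 - 60) / 12
Step 3: z = 0 / 12 = 0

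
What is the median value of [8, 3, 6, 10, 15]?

8

Step 1: Sort the data in ascending order: [3, 6, 8, 10, 15]
Step 2: The number of values is n = 5.
Step 3: Since n is odd, the median is the middle value at position 3: 8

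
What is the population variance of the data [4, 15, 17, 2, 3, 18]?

47.8056

Step 1: Compute the mean: (4 + 15 + 17 + 2 + 3 + 18) / 6 = 9.8333
Step 2: Compute squared deviations from the mean:
  (4 - 9.8333)^2 = 34.0278
  (15 - 9.8333)^2 = 26.6944
  (17 - 9.8333)^2 = 51.3611
  (2 - 9.8333)^2 = 61.3611
  (3 - 9.8333)^2 = 46.6944
  (18 - 9.8333)^2 = 66.6944
Step 3: Sum of squared deviations = 286.8333
Step 4: Population variance = 286.8333 / 6 = 47.8056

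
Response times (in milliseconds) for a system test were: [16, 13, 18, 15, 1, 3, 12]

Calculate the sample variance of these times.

43.1429

Step 1: Compute the mean: (16 + 13 + 18 + 15 + 1 + 3 + 12) / 7 = 11.1429
Step 2: Compute squared deviations from the mean:
  (16 - 11.1429)^2 = 23.5918
  (13 - 11.1429)^2 = 3.449
  (18 - 11.1429)^2 = 47.0204
  (15 - 11.1429)^2 = 14.8776
  (1 - 11.1429)^2 = 102.8776
  (3 - 11.1429)^2 = 66.3061
  (12 - 11.1429)^2 = 0.7347
Step 3: Sum of squared deviations = 258.8571
Step 4: Sample variance = 258.8571 / 6 = 43.1429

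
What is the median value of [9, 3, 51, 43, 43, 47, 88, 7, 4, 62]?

43

Step 1: Sort the data in ascending order: [3, 4, 7, 9, 43, 43, 47, 51, 62, 88]
Step 2: The number of values is n = 10.
Step 3: Since n is even, the median is the average of positions 5 and 6:
  Median = (43 + 43) / 2 = 43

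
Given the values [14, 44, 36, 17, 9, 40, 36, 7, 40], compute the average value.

27

Step 1: Sum all values: 14 + 44 + 36 + 17 + 9 + 40 + 36 + 7 + 40 = 243
Step 2: Count the number of values: n = 9
Step 3: Mean = sum / n = 243 / 9 = 27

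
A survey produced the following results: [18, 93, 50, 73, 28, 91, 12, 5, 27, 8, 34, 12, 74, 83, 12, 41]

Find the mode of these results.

12

Step 1: Count the frequency of each value:
  5: appears 1 time(s)
  8: appears 1 time(s)
  12: appears 3 time(s)
  18: appears 1 time(s)
  27: appears 1 time(s)
  28: appears 1 time(s)
  34: appears 1 time(s)
  41: appears 1 time(s)
  50: appears 1 time(s)
  73: appears 1 time(s)
  74: appears 1 time(s)
  83: appears 1 time(s)
  91: appears 1 time(s)
  93: appears 1 time(s)
Step 2: The value 12 appears most frequently (3 times).
Step 3: Mode = 12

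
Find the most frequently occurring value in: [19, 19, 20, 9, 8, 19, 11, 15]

19

Step 1: Count the frequency of each value:
  8: appears 1 time(s)
  9: appears 1 time(s)
  11: appears 1 time(s)
  15: appears 1 time(s)
  19: appears 3 time(s)
  20: appears 1 time(s)
Step 2: The value 19 appears most frequently (3 times).
Step 3: Mode = 19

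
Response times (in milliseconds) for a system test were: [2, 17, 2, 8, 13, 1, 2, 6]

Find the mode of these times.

2

Step 1: Count the frequency of each value:
  1: appears 1 time(s)
  2: appears 3 time(s)
  6: appears 1 time(s)
  8: appears 1 time(s)
  13: appears 1 time(s)
  17: appears 1 time(s)
Step 2: The value 2 appears most frequently (3 times).
Step 3: Mode = 2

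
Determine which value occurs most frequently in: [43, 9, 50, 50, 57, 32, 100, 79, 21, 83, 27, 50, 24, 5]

50

Step 1: Count the frequency of each value:
  5: appears 1 time(s)
  9: appears 1 time(s)
  21: appears 1 time(s)
  24: appears 1 time(s)
  27: appears 1 time(s)
  32: appears 1 time(s)
  43: appears 1 time(s)
  50: appears 3 time(s)
  57: appears 1 time(s)
  79: appears 1 time(s)
  83: appears 1 time(s)
  100: appears 1 time(s)
Step 2: The value 50 appears most frequently (3 times).
Step 3: Mode = 50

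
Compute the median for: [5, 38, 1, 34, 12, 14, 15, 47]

14.5

Step 1: Sort the data in ascending order: [1, 5, 12, 14, 15, 34, 38, 47]
Step 2: The number of values is n = 8.
Step 3: Since n is even, the median is the average of positions 4 and 5:
  Median = (14 + 15) / 2 = 14.5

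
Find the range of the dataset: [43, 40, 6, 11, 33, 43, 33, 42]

37

Step 1: Identify the maximum value: max = 43
Step 2: Identify the minimum value: min = 6
Step 3: Range = max - min = 43 - 6 = 37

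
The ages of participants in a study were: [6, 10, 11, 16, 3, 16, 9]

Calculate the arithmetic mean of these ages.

10.1429

Step 1: Sum all values: 6 + 10 + 11 + 16 + 3 + 16 + 9 = 71
Step 2: Count the number of values: n = 7
Step 3: Mean = sum / n = 71 / 7 = 10.1429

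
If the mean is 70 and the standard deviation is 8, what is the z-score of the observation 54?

-2

Step 1: Recall the z-score formula: z = (x - mu) / sigma
Step 2: Substitute values: z = (54 - 70) / 8
Step 3: z = -16 / 8 = -2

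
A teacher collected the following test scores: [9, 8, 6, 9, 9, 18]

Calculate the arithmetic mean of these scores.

9.8333

Step 1: Sum all values: 9 + 8 + 6 + 9 + 9 + 18 = 59
Step 2: Count the number of values: n = 6
Step 3: Mean = sum / n = 59 / 6 = 9.8333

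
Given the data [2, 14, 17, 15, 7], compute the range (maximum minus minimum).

15

Step 1: Identify the maximum value: max = 17
Step 2: Identify the minimum value: min = 2
Step 3: Range = max - min = 17 - 2 = 15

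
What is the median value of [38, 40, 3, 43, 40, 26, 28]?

38

Step 1: Sort the data in ascending order: [3, 26, 28, 38, 40, 40, 43]
Step 2: The number of values is n = 7.
Step 3: Since n is odd, the median is the middle value at position 4: 38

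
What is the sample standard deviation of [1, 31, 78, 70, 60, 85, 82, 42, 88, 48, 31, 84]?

27.7827

Step 1: Compute the mean: 58.3333
Step 2: Sum of squared deviations from the mean: 8490.6667
Step 3: Sample variance = 8490.6667 / 11 = 771.8788
Step 4: Standard deviation = sqrt(771.8788) = 27.7827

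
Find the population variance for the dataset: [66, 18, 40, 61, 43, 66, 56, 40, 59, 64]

220.21

Step 1: Compute the mean: (66 + 18 + 40 + 61 + 43 + 66 + 56 + 40 + 59 + 64) / 10 = 51.3
Step 2: Compute squared deviations from the mean:
  (66 - 51.3)^2 = 216.09
  (18 - 51.3)^2 = 1108.89
  (40 - 51.3)^2 = 127.69
  (61 - 51.3)^2 = 94.09
  (43 - 51.3)^2 = 68.89
  (66 - 51.3)^2 = 216.09
  (56 - 51.3)^2 = 22.09
  (40 - 51.3)^2 = 127.69
  (59 - 51.3)^2 = 59.29
  (64 - 51.3)^2 = 161.29
Step 3: Sum of squared deviations = 2202.1
Step 4: Population variance = 2202.1 / 10 = 220.21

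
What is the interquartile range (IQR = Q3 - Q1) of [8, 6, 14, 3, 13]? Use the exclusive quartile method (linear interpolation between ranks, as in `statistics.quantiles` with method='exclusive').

9

Step 1: Sort the data: [3, 6, 8, 13, 14]
Step 2: n = 5
Step 3: Using the exclusive quartile method:
  Q1 = 4.5
  Q2 (median) = 8
  Q3 = 13.5
  IQR = Q3 - Q1 = 13.5 - 4.5 = 9
Step 4: IQR = 9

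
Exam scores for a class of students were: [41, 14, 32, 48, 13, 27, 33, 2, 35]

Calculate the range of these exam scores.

46

Step 1: Identify the maximum value: max = 48
Step 2: Identify the minimum value: min = 2
Step 3: Range = max - min = 48 - 2 = 46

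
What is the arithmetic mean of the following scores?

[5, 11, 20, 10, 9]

11

Step 1: Sum all values: 5 + 11 + 20 + 10 + 9 = 55
Step 2: Count the number of values: n = 5
Step 3: Mean = sum / n = 55 / 5 = 11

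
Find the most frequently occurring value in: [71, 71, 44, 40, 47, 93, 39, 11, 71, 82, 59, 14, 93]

71

Step 1: Count the frequency of each value:
  11: appears 1 time(s)
  14: appears 1 time(s)
  39: appears 1 time(s)
  40: appears 1 time(s)
  44: appears 1 time(s)
  47: appears 1 time(s)
  59: appears 1 time(s)
  71: appears 3 time(s)
  82: appears 1 time(s)
  93: appears 2 time(s)
Step 2: The value 71 appears most frequently (3 times).
Step 3: Mode = 71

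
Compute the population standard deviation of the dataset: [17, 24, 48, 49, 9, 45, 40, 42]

14.3853

Step 1: Compute the mean: 34.25
Step 2: Sum of squared deviations from the mean: 1655.5
Step 3: Population variance = 1655.5 / 8 = 206.9375
Step 4: Standard deviation = sqrt(206.9375) = 14.3853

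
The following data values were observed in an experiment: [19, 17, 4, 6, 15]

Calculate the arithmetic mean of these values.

12.2

Step 1: Sum all values: 19 + 17 + 4 + 6 + 15 = 61
Step 2: Count the number of values: n = 5
Step 3: Mean = sum / n = 61 / 5 = 12.2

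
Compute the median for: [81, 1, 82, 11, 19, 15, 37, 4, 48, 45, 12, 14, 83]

19

Step 1: Sort the data in ascending order: [1, 4, 11, 12, 14, 15, 19, 37, 45, 48, 81, 82, 83]
Step 2: The number of values is n = 13.
Step 3: Since n is odd, the median is the middle value at position 7: 19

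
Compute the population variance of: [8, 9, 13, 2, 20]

35.44

Step 1: Compute the mean: (8 + 9 + 13 + 2 + 20) / 5 = 10.4
Step 2: Compute squared deviations from the mean:
  (8 - 10.4)^2 = 5.76
  (9 - 10.4)^2 = 1.96
  (13 - 10.4)^2 = 6.76
  (2 - 10.4)^2 = 70.56
  (20 - 10.4)^2 = 92.16
Step 3: Sum of squared deviations = 177.2
Step 4: Population variance = 177.2 / 5 = 35.44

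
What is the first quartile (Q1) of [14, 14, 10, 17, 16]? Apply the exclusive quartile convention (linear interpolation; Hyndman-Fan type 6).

12

Step 1: Sort the data: [10, 14, 14, 16, 17]
Step 2: n = 5
Step 3: Using the exclusive quartile method:
  Q1 = 12
  Q2 (median) = 14
  Q3 = 16.5
  IQR = Q3 - Q1 = 16.5 - 12 = 4.5
Step 4: Q1 = 12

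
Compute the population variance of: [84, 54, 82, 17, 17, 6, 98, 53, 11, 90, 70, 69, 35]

971.5621

Step 1: Compute the mean: (84 + 54 + 82 + 17 + 17 + 6 + 98 + 53 + 11 + 90 + 70 + 69 + 35) / 13 = 52.7692
Step 2: Compute squared deviations from the mean:
  (84 - 52.7692)^2 = 975.3609
  (54 - 52.7692)^2 = 1.5148
  (82 - 52.7692)^2 = 854.4379
  (17 - 52.7692)^2 = 1279.4379
  (17 - 52.7692)^2 = 1279.4379
  (6 - 52.7692)^2 = 2187.3609
  (98 - 52.7692)^2 = 2045.8225
  (53 - 52.7692)^2 = 0.0533
  (11 - 52.7692)^2 = 1744.6686
  (90 - 52.7692)^2 = 1386.1302
  (70 - 52.7692)^2 = 296.8994
  (69 - 52.7692)^2 = 263.4379
  (35 - 52.7692)^2 = 315.7456
Step 3: Sum of squared deviations = 12630.3077
Step 4: Population variance = 12630.3077 / 13 = 971.5621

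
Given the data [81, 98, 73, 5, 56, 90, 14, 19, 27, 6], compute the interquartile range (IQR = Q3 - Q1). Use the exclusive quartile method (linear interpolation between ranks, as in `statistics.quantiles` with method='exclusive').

71.25

Step 1: Sort the data: [5, 6, 14, 19, 27, 56, 73, 81, 90, 98]
Step 2: n = 10
Step 3: Using the exclusive quartile method:
  Q1 = 12
  Q2 (median) = 41.5
  Q3 = 83.25
  IQR = Q3 - Q1 = 83.25 - 12 = 71.25
Step 4: IQR = 71.25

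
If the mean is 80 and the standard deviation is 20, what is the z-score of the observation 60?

-1

Step 1: Recall the z-score formula: z = (x - mu) / sigma
Step 2: Substitute values: z = (60 - 80) / 20
Step 3: z = -20 / 20 = -1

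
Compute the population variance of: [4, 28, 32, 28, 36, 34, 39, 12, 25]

117.358

Step 1: Compute the mean: (4 + 28 + 32 + 28 + 36 + 34 + 39 + 12 + 25) / 9 = 26.4444
Step 2: Compute squared deviations from the mean:
  (4 - 26.4444)^2 = 503.7531
  (28 - 26.4444)^2 = 2.4198
  (32 - 26.4444)^2 = 30.8642
  (28 - 26.4444)^2 = 2.4198
  (36 - 26.4444)^2 = 91.3086
  (34 - 26.4444)^2 = 57.0864
  (39 - 26.4444)^2 = 157.642
  (12 - 26.4444)^2 = 208.642
  (25 - 26.4444)^2 = 2.0864
Step 3: Sum of squared deviations = 1056.2222
Step 4: Population variance = 1056.2222 / 9 = 117.358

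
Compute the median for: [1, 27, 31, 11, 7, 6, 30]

11

Step 1: Sort the data in ascending order: [1, 6, 7, 11, 27, 30, 31]
Step 2: The number of values is n = 7.
Step 3: Since n is odd, the median is the middle value at position 4: 11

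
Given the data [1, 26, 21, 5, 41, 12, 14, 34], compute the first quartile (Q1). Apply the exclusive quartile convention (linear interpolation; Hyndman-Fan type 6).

6.75

Step 1: Sort the data: [1, 5, 12, 14, 21, 26, 34, 41]
Step 2: n = 8
Step 3: Using the exclusive quartile method:
  Q1 = 6.75
  Q2 (median) = 17.5
  Q3 = 32
  IQR = Q3 - Q1 = 32 - 6.75 = 25.25
Step 4: Q1 = 6.75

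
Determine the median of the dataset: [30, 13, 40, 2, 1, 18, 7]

13

Step 1: Sort the data in ascending order: [1, 2, 7, 13, 18, 30, 40]
Step 2: The number of values is n = 7.
Step 3: Since n is odd, the median is the middle value at position 4: 13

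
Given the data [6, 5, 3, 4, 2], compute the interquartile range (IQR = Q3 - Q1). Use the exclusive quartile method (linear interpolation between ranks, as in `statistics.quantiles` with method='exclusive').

3

Step 1: Sort the data: [2, 3, 4, 5, 6]
Step 2: n = 5
Step 3: Using the exclusive quartile method:
  Q1 = 2.5
  Q2 (median) = 4
  Q3 = 5.5
  IQR = Q3 - Q1 = 5.5 - 2.5 = 3
Step 4: IQR = 3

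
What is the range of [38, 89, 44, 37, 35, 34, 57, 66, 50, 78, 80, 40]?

55

Step 1: Identify the maximum value: max = 89
Step 2: Identify the minimum value: min = 34
Step 3: Range = max - min = 89 - 34 = 55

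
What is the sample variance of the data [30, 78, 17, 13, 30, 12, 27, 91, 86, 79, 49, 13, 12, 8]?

976.533

Step 1: Compute the mean: (30 + 78 + 17 + 13 + 30 + 12 + 27 + 91 + 86 + 79 + 49 + 13 + 12 + 8) / 14 = 38.9286
Step 2: Compute squared deviations from the mean:
  (30 - 38.9286)^2 = 79.7194
  (78 - 38.9286)^2 = 1526.5765
  (17 - 38.9286)^2 = 480.8622
  (13 - 38.9286)^2 = 672.2908
  (30 - 38.9286)^2 = 79.7194
  (12 - 38.9286)^2 = 725.148
  (27 - 38.9286)^2 = 142.2908
  (91 - 38.9286)^2 = 2711.4337
  (86 - 38.9286)^2 = 2215.7194
  (79 - 38.9286)^2 = 1605.7194
  (49 - 38.9286)^2 = 101.4337
  (13 - 38.9286)^2 = 672.2908
  (12 - 38.9286)^2 = 725.148
  (8 - 38.9286)^2 = 956.5765
Step 3: Sum of squared deviations = 12694.9286
Step 4: Sample variance = 12694.9286 / 13 = 976.533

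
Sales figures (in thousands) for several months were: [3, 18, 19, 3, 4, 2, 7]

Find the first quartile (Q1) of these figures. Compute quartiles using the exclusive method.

3

Step 1: Sort the data: [2, 3, 3, 4, 7, 18, 19]
Step 2: n = 7
Step 3: Using the exclusive quartile method:
  Q1 = 3
  Q2 (median) = 4
  Q3 = 18
  IQR = Q3 - Q1 = 18 - 3 = 15
Step 4: Q1 = 3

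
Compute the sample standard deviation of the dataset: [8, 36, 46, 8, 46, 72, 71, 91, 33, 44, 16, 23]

26.3468

Step 1: Compute the mean: 41.1667
Step 2: Sum of squared deviations from the mean: 7635.6667
Step 3: Sample variance = 7635.6667 / 11 = 694.1515
Step 4: Standard deviation = sqrt(694.1515) = 26.3468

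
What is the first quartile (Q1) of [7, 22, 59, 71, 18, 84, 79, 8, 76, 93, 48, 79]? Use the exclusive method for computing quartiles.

19

Step 1: Sort the data: [7, 8, 18, 22, 48, 59, 71, 76, 79, 79, 84, 93]
Step 2: n = 12
Step 3: Using the exclusive quartile method:
  Q1 = 19
  Q2 (median) = 65
  Q3 = 79
  IQR = Q3 - Q1 = 79 - 19 = 60
Step 4: Q1 = 19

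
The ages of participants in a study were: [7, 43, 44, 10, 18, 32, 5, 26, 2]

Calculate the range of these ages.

42

Step 1: Identify the maximum value: max = 44
Step 2: Identify the minimum value: min = 2
Step 3: Range = max - min = 44 - 2 = 42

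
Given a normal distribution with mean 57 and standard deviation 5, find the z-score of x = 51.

-1.2

Step 1: Recall the z-score formula: z = (x - mu) / sigma
Step 2: Substitute values: z = (51 - 57) / 5
Step 3: z = -6 / 5 = -1.2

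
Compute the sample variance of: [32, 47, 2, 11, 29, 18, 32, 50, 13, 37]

248.9889

Step 1: Compute the mean: (32 + 47 + 2 + 11 + 29 + 18 + 32 + 50 + 13 + 37) / 10 = 27.1
Step 2: Compute squared deviations from the mean:
  (32 - 27.1)^2 = 24.01
  (47 - 27.1)^2 = 396.01
  (2 - 27.1)^2 = 630.01
  (11 - 27.1)^2 = 259.21
  (29 - 27.1)^2 = 3.61
  (18 - 27.1)^2 = 82.81
  (32 - 27.1)^2 = 24.01
  (50 - 27.1)^2 = 524.41
  (13 - 27.1)^2 = 198.81
  (37 - 27.1)^2 = 98.01
Step 3: Sum of squared deviations = 2240.9
Step 4: Sample variance = 2240.9 / 9 = 248.9889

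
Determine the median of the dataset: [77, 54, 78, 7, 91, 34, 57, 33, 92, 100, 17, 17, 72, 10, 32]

54

Step 1: Sort the data in ascending order: [7, 10, 17, 17, 32, 33, 34, 54, 57, 72, 77, 78, 91, 92, 100]
Step 2: The number of values is n = 15.
Step 3: Since n is odd, the median is the middle value at position 8: 54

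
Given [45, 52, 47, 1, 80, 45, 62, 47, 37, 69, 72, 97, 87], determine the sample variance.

622.6667

Step 1: Compute the mean: (45 + 52 + 47 + 1 + 80 + 45 + 62 + 47 + 37 + 69 + 72 + 97 + 87) / 13 = 57
Step 2: Compute squared deviations from the mean:
  (45 - 57)^2 = 144
  (52 - 57)^2 = 25
  (47 - 57)^2 = 100
  (1 - 57)^2 = 3136
  (80 - 57)^2 = 529
  (45 - 57)^2 = 144
  (62 - 57)^2 = 25
  (47 - 57)^2 = 100
  (37 - 57)^2 = 400
  (69 - 57)^2 = 144
  (72 - 57)^2 = 225
  (97 - 57)^2 = 1600
  (87 - 57)^2 = 900
Step 3: Sum of squared deviations = 7472
Step 4: Sample variance = 7472 / 12 = 622.6667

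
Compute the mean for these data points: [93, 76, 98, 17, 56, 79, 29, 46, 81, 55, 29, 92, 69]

63.0769

Step 1: Sum all values: 93 + 76 + 98 + 17 + 56 + 79 + 29 + 46 + 81 + 55 + 29 + 92 + 69 = 820
Step 2: Count the number of values: n = 13
Step 3: Mean = sum / n = 820 / 13 = 63.0769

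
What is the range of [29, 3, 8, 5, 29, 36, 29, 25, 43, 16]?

40

Step 1: Identify the maximum value: max = 43
Step 2: Identify the minimum value: min = 3
Step 3: Range = max - min = 43 - 3 = 40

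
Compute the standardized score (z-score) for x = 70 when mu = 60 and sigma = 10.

1

Step 1: Recall the z-score formula: z = (x - mu) / sigma
Step 2: Substitute values: z = (70 - 60) / 10
Step 3: z = 10 / 10 = 1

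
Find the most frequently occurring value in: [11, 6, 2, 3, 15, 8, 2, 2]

2

Step 1: Count the frequency of each value:
  2: appears 3 time(s)
  3: appears 1 time(s)
  6: appears 1 time(s)
  8: appears 1 time(s)
  11: appears 1 time(s)
  15: appears 1 time(s)
Step 2: The value 2 appears most frequently (3 times).
Step 3: Mode = 2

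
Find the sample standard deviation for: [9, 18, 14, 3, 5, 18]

6.4936

Step 1: Compute the mean: 11.1667
Step 2: Sum of squared deviations from the mean: 210.8333
Step 3: Sample variance = 210.8333 / 5 = 42.1667
Step 4: Standard deviation = sqrt(42.1667) = 6.4936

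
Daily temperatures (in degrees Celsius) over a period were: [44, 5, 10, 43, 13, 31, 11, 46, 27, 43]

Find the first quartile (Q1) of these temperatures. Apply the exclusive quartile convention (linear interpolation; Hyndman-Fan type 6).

10.75

Step 1: Sort the data: [5, 10, 11, 13, 27, 31, 43, 43, 44, 46]
Step 2: n = 10
Step 3: Using the exclusive quartile method:
  Q1 = 10.75
  Q2 (median) = 29
  Q3 = 43.25
  IQR = Q3 - Q1 = 43.25 - 10.75 = 32.5
Step 4: Q1 = 10.75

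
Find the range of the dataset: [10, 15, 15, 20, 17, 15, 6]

14

Step 1: Identify the maximum value: max = 20
Step 2: Identify the minimum value: min = 6
Step 3: Range = max - min = 20 - 6 = 14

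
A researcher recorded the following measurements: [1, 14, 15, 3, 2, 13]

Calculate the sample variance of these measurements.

44

Step 1: Compute the mean: (1 + 14 + 15 + 3 + 2 + 13) / 6 = 8
Step 2: Compute squared deviations from the mean:
  (1 - 8)^2 = 49
  (14 - 8)^2 = 36
  (15 - 8)^2 = 49
  (3 - 8)^2 = 25
  (2 - 8)^2 = 36
  (13 - 8)^2 = 25
Step 3: Sum of squared deviations = 220
Step 4: Sample variance = 220 / 5 = 44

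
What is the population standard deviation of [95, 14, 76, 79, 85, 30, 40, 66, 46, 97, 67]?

25.9749

Step 1: Compute the mean: 63.1818
Step 2: Sum of squared deviations from the mean: 7421.6364
Step 3: Population variance = 7421.6364 / 11 = 674.6942
Step 4: Standard deviation = sqrt(674.6942) = 25.9749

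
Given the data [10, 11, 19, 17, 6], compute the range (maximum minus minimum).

13

Step 1: Identify the maximum value: max = 19
Step 2: Identify the minimum value: min = 6
Step 3: Range = max - min = 19 - 6 = 13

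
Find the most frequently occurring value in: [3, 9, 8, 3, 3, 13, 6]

3

Step 1: Count the frequency of each value:
  3: appears 3 time(s)
  6: appears 1 time(s)
  8: appears 1 time(s)
  9: appears 1 time(s)
  13: appears 1 time(s)
Step 2: The value 3 appears most frequently (3 times).
Step 3: Mode = 3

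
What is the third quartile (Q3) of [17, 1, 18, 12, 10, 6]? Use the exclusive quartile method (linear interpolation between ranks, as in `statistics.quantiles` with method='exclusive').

17.25

Step 1: Sort the data: [1, 6, 10, 12, 17, 18]
Step 2: n = 6
Step 3: Using the exclusive quartile method:
  Q1 = 4.75
  Q2 (median) = 11
  Q3 = 17.25
  IQR = Q3 - Q1 = 17.25 - 4.75 = 12.5
Step 4: Q3 = 17.25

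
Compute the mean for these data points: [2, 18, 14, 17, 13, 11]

12.5

Step 1: Sum all values: 2 + 18 + 14 + 17 + 13 + 11 = 75
Step 2: Count the number of values: n = 6
Step 3: Mean = sum / n = 75 / 6 = 12.5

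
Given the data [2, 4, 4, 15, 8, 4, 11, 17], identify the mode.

4

Step 1: Count the frequency of each value:
  2: appears 1 time(s)
  4: appears 3 time(s)
  8: appears 1 time(s)
  11: appears 1 time(s)
  15: appears 1 time(s)
  17: appears 1 time(s)
Step 2: The value 4 appears most frequently (3 times).
Step 3: Mode = 4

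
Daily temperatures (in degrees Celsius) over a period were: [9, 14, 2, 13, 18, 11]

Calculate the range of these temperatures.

16

Step 1: Identify the maximum value: max = 18
Step 2: Identify the minimum value: min = 2
Step 3: Range = max - min = 18 - 2 = 16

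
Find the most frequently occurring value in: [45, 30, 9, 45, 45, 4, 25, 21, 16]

45

Step 1: Count the frequency of each value:
  4: appears 1 time(s)
  9: appears 1 time(s)
  16: appears 1 time(s)
  21: appears 1 time(s)
  25: appears 1 time(s)
  30: appears 1 time(s)
  45: appears 3 time(s)
Step 2: The value 45 appears most frequently (3 times).
Step 3: Mode = 45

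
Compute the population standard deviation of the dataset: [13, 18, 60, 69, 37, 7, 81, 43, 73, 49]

24.8234

Step 1: Compute the mean: 45
Step 2: Sum of squared deviations from the mean: 6162
Step 3: Population variance = 6162 / 10 = 616.2
Step 4: Standard deviation = sqrt(616.2) = 24.8234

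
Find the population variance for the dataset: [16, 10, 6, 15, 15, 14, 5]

17.9592

Step 1: Compute the mean: (16 + 10 + 6 + 15 + 15 + 14 + 5) / 7 = 11.5714
Step 2: Compute squared deviations from the mean:
  (16 - 11.5714)^2 = 19.6122
  (10 - 11.5714)^2 = 2.4694
  (6 - 11.5714)^2 = 31.0408
  (15 - 11.5714)^2 = 11.7551
  (15 - 11.5714)^2 = 11.7551
  (14 - 11.5714)^2 = 5.898
  (5 - 11.5714)^2 = 43.1837
Step 3: Sum of squared deviations = 125.7143
Step 4: Population variance = 125.7143 / 7 = 17.9592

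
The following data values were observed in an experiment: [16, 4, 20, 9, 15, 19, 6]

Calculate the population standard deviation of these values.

5.8971

Step 1: Compute the mean: 12.7143
Step 2: Sum of squared deviations from the mean: 243.4286
Step 3: Population variance = 243.4286 / 7 = 34.7755
Step 4: Standard deviation = sqrt(34.7755) = 5.8971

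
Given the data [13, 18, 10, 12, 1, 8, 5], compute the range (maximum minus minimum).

17

Step 1: Identify the maximum value: max = 18
Step 2: Identify the minimum value: min = 1
Step 3: Range = max - min = 18 - 1 = 17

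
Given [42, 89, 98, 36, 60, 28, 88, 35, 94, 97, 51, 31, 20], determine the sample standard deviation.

29.7989

Step 1: Compute the mean: 59.1538
Step 2: Sum of squared deviations from the mean: 10655.6923
Step 3: Sample variance = 10655.6923 / 12 = 887.9744
Step 4: Standard deviation = sqrt(887.9744) = 29.7989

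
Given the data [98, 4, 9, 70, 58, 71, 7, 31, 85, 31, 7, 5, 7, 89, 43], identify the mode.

7

Step 1: Count the frequency of each value:
  4: appears 1 time(s)
  5: appears 1 time(s)
  7: appears 3 time(s)
  9: appears 1 time(s)
  31: appears 2 time(s)
  43: appears 1 time(s)
  58: appears 1 time(s)
  70: appears 1 time(s)
  71: appears 1 time(s)
  85: appears 1 time(s)
  89: appears 1 time(s)
  98: appears 1 time(s)
Step 2: The value 7 appears most frequently (3 times).
Step 3: Mode = 7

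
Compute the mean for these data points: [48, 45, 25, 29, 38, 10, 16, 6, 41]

28.6667

Step 1: Sum all values: 48 + 45 + 25 + 29 + 38 + 10 + 16 + 6 + 41 = 258
Step 2: Count the number of values: n = 9
Step 3: Mean = sum / n = 258 / 9 = 28.6667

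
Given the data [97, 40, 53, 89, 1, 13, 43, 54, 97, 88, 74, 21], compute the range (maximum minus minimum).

96

Step 1: Identify the maximum value: max = 97
Step 2: Identify the minimum value: min = 1
Step 3: Range = max - min = 97 - 1 = 96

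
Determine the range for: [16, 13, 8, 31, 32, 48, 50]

42

Step 1: Identify the maximum value: max = 50
Step 2: Identify the minimum value: min = 8
Step 3: Range = max - min = 50 - 8 = 42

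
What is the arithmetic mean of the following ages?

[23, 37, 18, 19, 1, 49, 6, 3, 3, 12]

17.1

Step 1: Sum all values: 23 + 37 + 18 + 19 + 1 + 49 + 6 + 3 + 3 + 12 = 171
Step 2: Count the number of values: n = 10
Step 3: Mean = sum / n = 171 / 10 = 17.1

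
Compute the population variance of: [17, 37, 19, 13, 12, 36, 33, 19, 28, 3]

116.21

Step 1: Compute the mean: (17 + 37 + 19 + 13 + 12 + 36 + 33 + 19 + 28 + 3) / 10 = 21.7
Step 2: Compute squared deviations from the mean:
  (17 - 21.7)^2 = 22.09
  (37 - 21.7)^2 = 234.09
  (19 - 21.7)^2 = 7.29
  (13 - 21.7)^2 = 75.69
  (12 - 21.7)^2 = 94.09
  (36 - 21.7)^2 = 204.49
  (33 - 21.7)^2 = 127.69
  (19 - 21.7)^2 = 7.29
  (28 - 21.7)^2 = 39.69
  (3 - 21.7)^2 = 349.69
Step 3: Sum of squared deviations = 1162.1
Step 4: Population variance = 1162.1 / 10 = 116.21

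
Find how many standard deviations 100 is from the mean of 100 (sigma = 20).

0

Step 1: Recall the z-score formula: z = (x - mu) / sigma
Step 2: Substitute values: z = (100 - 100) / 20
Step 3: z = 0 / 20 = 0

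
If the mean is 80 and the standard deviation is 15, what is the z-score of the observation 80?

0

Step 1: Recall the z-score formula: z = (x - mu) / sigma
Step 2: Substitute values: z = (80 - 80) / 15
Step 3: z = 0 / 15 = 0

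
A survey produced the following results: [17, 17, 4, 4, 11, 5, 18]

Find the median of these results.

11

Step 1: Sort the data in ascending order: [4, 4, 5, 11, 17, 17, 18]
Step 2: The number of values is n = 7.
Step 3: Since n is odd, the median is the middle value at position 4: 11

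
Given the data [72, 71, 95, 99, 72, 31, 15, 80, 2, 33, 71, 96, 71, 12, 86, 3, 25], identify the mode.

71

Step 1: Count the frequency of each value:
  2: appears 1 time(s)
  3: appears 1 time(s)
  12: appears 1 time(s)
  15: appears 1 time(s)
  25: appears 1 time(s)
  31: appears 1 time(s)
  33: appears 1 time(s)
  71: appears 3 time(s)
  72: appears 2 time(s)
  80: appears 1 time(s)
  86: appears 1 time(s)
  95: appears 1 time(s)
  96: appears 1 time(s)
  99: appears 1 time(s)
Step 2: The value 71 appears most frequently (3 times).
Step 3: Mode = 71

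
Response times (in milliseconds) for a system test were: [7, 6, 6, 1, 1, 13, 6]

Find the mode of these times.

6

Step 1: Count the frequency of each value:
  1: appears 2 time(s)
  6: appears 3 time(s)
  7: appears 1 time(s)
  13: appears 1 time(s)
Step 2: The value 6 appears most frequently (3 times).
Step 3: Mode = 6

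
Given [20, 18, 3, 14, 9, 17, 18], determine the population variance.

31.8367

Step 1: Compute the mean: (20 + 18 + 3 + 14 + 9 + 17 + 18) / 7 = 14.1429
Step 2: Compute squared deviations from the mean:
  (20 - 14.1429)^2 = 34.3061
  (18 - 14.1429)^2 = 14.8776
  (3 - 14.1429)^2 = 124.1633
  (14 - 14.1429)^2 = 0.0204
  (9 - 14.1429)^2 = 26.449
  (17 - 14.1429)^2 = 8.1633
  (18 - 14.1429)^2 = 14.8776
Step 3: Sum of squared deviations = 222.8571
Step 4: Population variance = 222.8571 / 7 = 31.8367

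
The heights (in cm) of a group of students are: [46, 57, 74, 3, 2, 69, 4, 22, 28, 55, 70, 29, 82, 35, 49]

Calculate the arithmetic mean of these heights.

41.6667

Step 1: Sum all values: 46 + 57 + 74 + 3 + 2 + 69 + 4 + 22 + 28 + 55 + 70 + 29 + 82 + 35 + 49 = 625
Step 2: Count the number of values: n = 15
Step 3: Mean = sum / n = 625 / 15 = 41.6667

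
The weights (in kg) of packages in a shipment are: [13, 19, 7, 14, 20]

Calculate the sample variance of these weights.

27.3

Step 1: Compute the mean: (13 + 19 + 7 + 14 + 20) / 5 = 14.6
Step 2: Compute squared deviations from the mean:
  (13 - 14.6)^2 = 2.56
  (19 - 14.6)^2 = 19.36
  (7 - 14.6)^2 = 57.76
  (14 - 14.6)^2 = 0.36
  (20 - 14.6)^2 = 29.16
Step 3: Sum of squared deviations = 109.2
Step 4: Sample variance = 109.2 / 4 = 27.3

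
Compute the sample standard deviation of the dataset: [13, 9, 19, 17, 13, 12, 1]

5.8595

Step 1: Compute the mean: 12
Step 2: Sum of squared deviations from the mean: 206
Step 3: Sample variance = 206 / 6 = 34.3333
Step 4: Standard deviation = sqrt(34.3333) = 5.8595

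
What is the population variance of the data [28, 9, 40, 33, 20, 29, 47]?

134.5306

Step 1: Compute the mean: (28 + 9 + 40 + 33 + 20 + 29 + 47) / 7 = 29.4286
Step 2: Compute squared deviations from the mean:
  (28 - 29.4286)^2 = 2.0408
  (9 - 29.4286)^2 = 417.3265
  (40 - 29.4286)^2 = 111.7551
  (33 - 29.4286)^2 = 12.7551
  (20 - 29.4286)^2 = 88.898
  (29 - 29.4286)^2 = 0.1837
  (47 - 29.4286)^2 = 308.7551
Step 3: Sum of squared deviations = 941.7143
Step 4: Population variance = 941.7143 / 7 = 134.5306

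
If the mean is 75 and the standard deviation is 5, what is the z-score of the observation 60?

-3

Step 1: Recall the z-score formula: z = (x - mu) / sigma
Step 2: Substitute values: z = (60 - 75) / 5
Step 3: z = -15 / 5 = -3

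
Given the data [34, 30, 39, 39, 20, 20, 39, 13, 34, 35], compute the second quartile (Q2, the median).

34

Step 1: Sort the data: [13, 20, 20, 30, 34, 34, 35, 39, 39, 39]
Step 2: n = 10
Step 3: Q2 is the median. Since n is even, it is the average of the values at positions 5 and 6:
  Q2 = (34 + 34) / 2 = 34
Step 4: Q2 = 34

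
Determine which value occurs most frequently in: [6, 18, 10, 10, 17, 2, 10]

10

Step 1: Count the frequency of each value:
  2: appears 1 time(s)
  6: appears 1 time(s)
  10: appears 3 time(s)
  17: appears 1 time(s)
  18: appears 1 time(s)
Step 2: The value 10 appears most frequently (3 times).
Step 3: Mode = 10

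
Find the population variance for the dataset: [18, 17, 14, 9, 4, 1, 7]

36.5714

Step 1: Compute the mean: (18 + 17 + 14 + 9 + 4 + 1 + 7) / 7 = 10
Step 2: Compute squared deviations from the mean:
  (18 - 10)^2 = 64
  (17 - 10)^2 = 49
  (14 - 10)^2 = 16
  (9 - 10)^2 = 1
  (4 - 10)^2 = 36
  (1 - 10)^2 = 81
  (7 - 10)^2 = 9
Step 3: Sum of squared deviations = 256
Step 4: Population variance = 256 / 7 = 36.5714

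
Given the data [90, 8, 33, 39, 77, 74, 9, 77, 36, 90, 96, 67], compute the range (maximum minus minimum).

88

Step 1: Identify the maximum value: max = 96
Step 2: Identify the minimum value: min = 8
Step 3: Range = max - min = 96 - 8 = 88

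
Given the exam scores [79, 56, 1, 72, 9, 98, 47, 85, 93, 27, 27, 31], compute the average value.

52.0833

Step 1: Sum all values: 79 + 56 + 1 + 72 + 9 + 98 + 47 + 85 + 93 + 27 + 27 + 31 = 625
Step 2: Count the number of values: n = 12
Step 3: Mean = sum / n = 625 / 12 = 52.0833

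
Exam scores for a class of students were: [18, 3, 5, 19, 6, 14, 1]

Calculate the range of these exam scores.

18

Step 1: Identify the maximum value: max = 19
Step 2: Identify the minimum value: min = 1
Step 3: Range = max - min = 19 - 1 = 18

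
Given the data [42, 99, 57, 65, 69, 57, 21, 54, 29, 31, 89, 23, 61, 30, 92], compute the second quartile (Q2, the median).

57

Step 1: Sort the data: [21, 23, 29, 30, 31, 42, 54, 57, 57, 61, 65, 69, 89, 92, 99]
Step 2: n = 15
Step 3: Q2 is the median. Since n is odd, it is the middle value at position 8: 57
Step 4: Q2 = 57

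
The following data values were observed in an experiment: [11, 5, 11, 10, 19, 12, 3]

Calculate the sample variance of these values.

26.8095

Step 1: Compute the mean: (11 + 5 + 11 + 10 + 19 + 12 + 3) / 7 = 10.1429
Step 2: Compute squared deviations from the mean:
  (11 - 10.1429)^2 = 0.7347
  (5 - 10.1429)^2 = 26.449
  (11 - 10.1429)^2 = 0.7347
  (10 - 10.1429)^2 = 0.0204
  (19 - 10.1429)^2 = 78.449
  (12 - 10.1429)^2 = 3.449
  (3 - 10.1429)^2 = 51.0204
Step 3: Sum of squared deviations = 160.8571
Step 4: Sample variance = 160.8571 / 6 = 26.8095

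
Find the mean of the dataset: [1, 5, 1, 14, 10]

6.2

Step 1: Sum all values: 1 + 5 + 1 + 14 + 10 = 31
Step 2: Count the number of values: n = 5
Step 3: Mean = sum / n = 31 / 5 = 6.2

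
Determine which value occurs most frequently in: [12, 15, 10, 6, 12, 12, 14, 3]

12

Step 1: Count the frequency of each value:
  3: appears 1 time(s)
  6: appears 1 time(s)
  10: appears 1 time(s)
  12: appears 3 time(s)
  14: appears 1 time(s)
  15: appears 1 time(s)
Step 2: The value 12 appears most frequently (3 times).
Step 3: Mode = 12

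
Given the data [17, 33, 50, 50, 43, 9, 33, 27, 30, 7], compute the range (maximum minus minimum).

43

Step 1: Identify the maximum value: max = 50
Step 2: Identify the minimum value: min = 7
Step 3: Range = max - min = 50 - 7 = 43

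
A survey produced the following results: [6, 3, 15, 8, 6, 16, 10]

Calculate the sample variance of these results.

23.4762

Step 1: Compute the mean: (6 + 3 + 15 + 8 + 6 + 16 + 10) / 7 = 9.1429
Step 2: Compute squared deviations from the mean:
  (6 - 9.1429)^2 = 9.8776
  (3 - 9.1429)^2 = 37.7347
  (15 - 9.1429)^2 = 34.3061
  (8 - 9.1429)^2 = 1.3061
  (6 - 9.1429)^2 = 9.8776
  (16 - 9.1429)^2 = 47.0204
  (10 - 9.1429)^2 = 0.7347
Step 3: Sum of squared deviations = 140.8571
Step 4: Sample variance = 140.8571 / 6 = 23.4762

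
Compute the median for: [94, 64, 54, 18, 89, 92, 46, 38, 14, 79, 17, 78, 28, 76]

59

Step 1: Sort the data in ascending order: [14, 17, 18, 28, 38, 46, 54, 64, 76, 78, 79, 89, 92, 94]
Step 2: The number of values is n = 14.
Step 3: Since n is even, the median is the average of positions 7 and 8:
  Median = (54 + 64) / 2 = 59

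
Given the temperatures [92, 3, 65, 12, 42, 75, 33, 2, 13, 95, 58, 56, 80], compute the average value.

48.1538

Step 1: Sum all values: 92 + 3 + 65 + 12 + 42 + 75 + 33 + 2 + 13 + 95 + 58 + 56 + 80 = 626
Step 2: Count the number of values: n = 13
Step 3: Mean = sum / n = 626 / 13 = 48.1538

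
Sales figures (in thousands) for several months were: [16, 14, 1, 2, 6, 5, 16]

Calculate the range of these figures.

15

Step 1: Identify the maximum value: max = 16
Step 2: Identify the minimum value: min = 1
Step 3: Range = max - min = 16 - 1 = 15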